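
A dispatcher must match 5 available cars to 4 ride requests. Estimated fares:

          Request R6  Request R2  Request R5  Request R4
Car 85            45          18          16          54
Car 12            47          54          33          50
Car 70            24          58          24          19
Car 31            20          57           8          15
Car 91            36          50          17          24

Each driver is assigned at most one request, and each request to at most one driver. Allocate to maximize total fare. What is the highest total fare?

Max total: $182

This is the linear assignment problem.
Optimal: Car 12→Request R6 ($47), Car 31→Request R2 ($57), Car 70→Request R5 ($24), Car 85→Request R4 ($54) — total 47+57+24+54 = $182.
Max-entry greedy (repeatedly take the single best remaining cell) gives $176, worse by 6.
Next-best assignment: Car 91→Request R6, Car 70→Request R2, Car 12→Request R5, Car 85→Request R4 = $181.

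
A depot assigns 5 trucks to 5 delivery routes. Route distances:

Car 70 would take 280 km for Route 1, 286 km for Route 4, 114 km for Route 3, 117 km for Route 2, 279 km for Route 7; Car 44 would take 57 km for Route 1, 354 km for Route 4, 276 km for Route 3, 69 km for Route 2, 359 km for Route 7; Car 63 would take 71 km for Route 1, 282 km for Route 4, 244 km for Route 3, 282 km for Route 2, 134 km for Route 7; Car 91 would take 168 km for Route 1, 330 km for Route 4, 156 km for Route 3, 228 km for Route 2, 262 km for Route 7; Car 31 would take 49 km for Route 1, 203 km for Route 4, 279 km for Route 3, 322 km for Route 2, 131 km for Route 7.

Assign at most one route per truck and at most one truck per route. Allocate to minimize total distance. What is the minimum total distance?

Optimal: Car 70→Route 2 (117 km), Car 44→Route 1 (57 km), Car 63→Route 7 (134 km), Car 91→Route 3 (156 km), Car 31→Route 4 (203 km) — total 117+57+134+156+203 = 667 km.
Row-greedy (each truck in turn takes its cheapest remaining route) gives 736 km, worse by 69.
Every other assignment is strictly worse.

Min total: 667 km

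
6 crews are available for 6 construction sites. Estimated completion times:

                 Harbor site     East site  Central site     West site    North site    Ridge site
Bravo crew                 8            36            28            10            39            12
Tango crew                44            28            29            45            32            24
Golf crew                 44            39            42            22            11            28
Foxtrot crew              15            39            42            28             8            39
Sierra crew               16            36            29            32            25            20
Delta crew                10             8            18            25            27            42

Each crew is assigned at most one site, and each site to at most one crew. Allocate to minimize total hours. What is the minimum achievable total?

Min total: 93 hours

Optimal: Bravo crew→West site (10 hours), Tango crew→Central site (29 hours), Golf crew→North site (11 hours), Foxtrot crew→Harbor site (15 hours), Sierra crew→Ridge site (20 hours), Delta crew→East site (8 hours) — total 10+29+11+15+20+8 = 93 hours.
Column-greedy (each site in turn goes to its cheapest remaining crew) gives 95 hours, worse by 2.
Next-best assignment: Bravo crew→Harbor site, Tango crew→Central site, Golf crew→West site, Foxtrot crew→North site, Sierra crew→Ridge site, Delta crew→East site = 95 hours.
Swapping Bravo crew↔Foxtrot crew (Bravo crew→Harbor site 8 hours, Foxtrot crew→West site 28 hours) adds 11.
Every other assignment is strictly worse.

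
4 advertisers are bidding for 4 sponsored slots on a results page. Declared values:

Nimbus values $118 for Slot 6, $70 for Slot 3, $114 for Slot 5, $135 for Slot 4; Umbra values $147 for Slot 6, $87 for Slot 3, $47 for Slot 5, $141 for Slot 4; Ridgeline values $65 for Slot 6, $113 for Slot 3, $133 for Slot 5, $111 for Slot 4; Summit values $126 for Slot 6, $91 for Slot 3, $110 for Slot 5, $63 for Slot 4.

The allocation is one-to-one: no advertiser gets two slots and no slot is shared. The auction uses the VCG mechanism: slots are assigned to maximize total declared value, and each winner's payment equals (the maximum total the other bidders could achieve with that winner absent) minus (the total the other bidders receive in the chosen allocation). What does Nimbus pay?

Efficient allocation: Nimbus→Slot 4 ($135), Umbra→Slot 6 ($147), Ridgeline→Slot 5 ($133), Summit→Slot 3 ($91); total welfare W = $506.
Nimbus receives Slot 4 at value $135, so the others get W − 135 = $371.
Without Nimbus: best allocation of the remaining 3 bidders over all 4 slots is Umbra→Slot 4 ($141), Ridgeline→Slot 5 ($133), Summit→Slot 6 ($126), total $400.
VCG payment = (others' best without Nimbus) − (others' welfare with Nimbus) = 400 − 371 = $29.

Nimbus pays $29.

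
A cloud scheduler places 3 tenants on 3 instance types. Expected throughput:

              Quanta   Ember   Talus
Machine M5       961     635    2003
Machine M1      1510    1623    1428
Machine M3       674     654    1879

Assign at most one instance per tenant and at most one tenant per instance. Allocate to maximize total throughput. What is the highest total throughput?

Optimal: Quanta→Machine M5 (961 ops/s), Ember→Machine M1 (1623 ops/s), Talus→Machine M3 (1879 ops/s) — total 961+1623+1879 = 4463 ops/s.
Row-greedy (each tenant in turn takes its best remaining instance) gives 4167 ops/s, worse by 296.

Max total: 4463 ops/s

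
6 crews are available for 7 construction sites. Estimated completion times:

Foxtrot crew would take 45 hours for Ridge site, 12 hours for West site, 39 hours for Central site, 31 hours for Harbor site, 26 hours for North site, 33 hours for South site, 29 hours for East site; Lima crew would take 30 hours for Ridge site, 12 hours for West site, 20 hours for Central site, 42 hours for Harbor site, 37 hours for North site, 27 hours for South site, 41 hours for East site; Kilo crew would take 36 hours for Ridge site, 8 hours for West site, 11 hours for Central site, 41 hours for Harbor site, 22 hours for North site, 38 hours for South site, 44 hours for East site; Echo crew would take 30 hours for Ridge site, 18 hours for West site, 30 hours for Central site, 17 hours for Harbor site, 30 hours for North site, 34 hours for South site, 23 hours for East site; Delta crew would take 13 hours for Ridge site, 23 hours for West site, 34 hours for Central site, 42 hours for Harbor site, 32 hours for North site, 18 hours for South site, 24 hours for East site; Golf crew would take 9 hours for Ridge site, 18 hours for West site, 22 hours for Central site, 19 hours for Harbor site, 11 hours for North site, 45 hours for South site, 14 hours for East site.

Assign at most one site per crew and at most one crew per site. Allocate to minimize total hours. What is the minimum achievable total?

Minimum total: 91 hours

Optimal: Foxtrot crew→West site (12 hours), Lima crew→South site (27 hours), Kilo crew→Central site (11 hours), Echo crew→Harbor site (17 hours), Delta crew→Ridge site (13 hours), Golf crew→North site (11 hours) — total 12+27+11+17+13+11 = 91 hours.
Min-entry greedy (repeatedly take the single cheapest remaining cell) gives 98 hours, worse by 7.
Swapping Lima crew↔Golf crew (Lima crew→North site 37 hours, Golf crew→South site 45 hours) adds 44.
Checked against all permutations: 91 hours is optimal.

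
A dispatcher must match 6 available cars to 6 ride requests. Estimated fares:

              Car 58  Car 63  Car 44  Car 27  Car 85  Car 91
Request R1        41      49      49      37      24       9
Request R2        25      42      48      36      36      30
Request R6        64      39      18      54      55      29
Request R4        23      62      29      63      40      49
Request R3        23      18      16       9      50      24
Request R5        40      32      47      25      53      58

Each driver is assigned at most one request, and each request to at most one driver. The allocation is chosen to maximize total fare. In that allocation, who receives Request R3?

This is a one-to-one assignment (maximum-weight bipartite matching).
Optimal: Car 58→Request R6 ($64), Car 63→Request R1 ($49), Car 44→Request R2 ($48), Car 27→Request R4 ($63), Car 85→Request R3 ($50), Car 91→Request R5 ($58) — total 64+49+48+63+50+58 = $332.
Row-greedy (each driver in turn takes its best remaining request) gives $288, worse by 44.
Next-best assignment: Car 58→Request R6, Car 63→Request R2, Car 44→Request R1, Car 27→Request R4, Car 85→Request R3, Car 91→Request R5 = $326.
No other one-to-one assignment exceeds $332.
Car 85's own top request is Request R6 ($55), but forcing Car 85→Request R6 and reassigning the rest optimally gives only $296 — worse by 36.

Car 85 receives Request R3.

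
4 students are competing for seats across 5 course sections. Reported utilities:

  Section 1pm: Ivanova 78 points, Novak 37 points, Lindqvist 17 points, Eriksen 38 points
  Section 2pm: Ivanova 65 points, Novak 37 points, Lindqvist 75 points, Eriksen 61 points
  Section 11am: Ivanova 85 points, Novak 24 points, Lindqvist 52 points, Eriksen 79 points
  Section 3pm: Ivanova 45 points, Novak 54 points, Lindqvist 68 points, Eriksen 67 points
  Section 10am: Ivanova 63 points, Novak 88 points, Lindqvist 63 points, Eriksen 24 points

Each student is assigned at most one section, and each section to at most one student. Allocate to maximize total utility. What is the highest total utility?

Maximum total: 320 points

Optimal: Ivanova→Section 1pm (78 points), Novak→Section 10am (88 points), Lindqvist→Section 2pm (75 points), Eriksen→Section 11am (79 points) — total 78+88+75+79 = 320 points.
Column-greedy (each section in turn goes to its best remaining student) gives 286 points, worse by 34.
Next-best assignment: Ivanova→Section 11am, Novak→Section 10am, Lindqvist→Section 2pm, Eriksen→Section 3pm = 315 points.
Swapping Ivanova↔Novak (Ivanova→Section 10am 63 points, Novak→Section 1pm 37 points) loses 66.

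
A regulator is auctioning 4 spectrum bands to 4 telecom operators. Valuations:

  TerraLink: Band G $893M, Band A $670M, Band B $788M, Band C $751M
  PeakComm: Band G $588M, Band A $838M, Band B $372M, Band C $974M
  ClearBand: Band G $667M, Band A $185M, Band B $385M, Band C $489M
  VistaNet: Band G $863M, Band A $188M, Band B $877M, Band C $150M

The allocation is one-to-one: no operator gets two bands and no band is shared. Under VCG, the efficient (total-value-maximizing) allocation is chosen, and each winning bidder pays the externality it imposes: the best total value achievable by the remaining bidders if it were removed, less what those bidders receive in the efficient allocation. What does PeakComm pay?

Efficient allocation: TerraLink→Band A ($670M), PeakComm→Band C ($974M), ClearBand→Band G ($667M), VistaNet→Band B ($877M); total welfare W = $3188M.
PeakComm receives Band C at value $974M, so the others get W − 974 = $2214M.
Without PeakComm: best allocation of the remaining 3 bidders over all 4 bands is TerraLink→Band C ($751M), ClearBand→Band G ($667M), VistaNet→Band B ($877M), total $2295M.
VCG payment = (others' best without PeakComm) − (others' welfare with PeakComm) = 2295 − 2214 = $81M.

PeakComm pays $81M.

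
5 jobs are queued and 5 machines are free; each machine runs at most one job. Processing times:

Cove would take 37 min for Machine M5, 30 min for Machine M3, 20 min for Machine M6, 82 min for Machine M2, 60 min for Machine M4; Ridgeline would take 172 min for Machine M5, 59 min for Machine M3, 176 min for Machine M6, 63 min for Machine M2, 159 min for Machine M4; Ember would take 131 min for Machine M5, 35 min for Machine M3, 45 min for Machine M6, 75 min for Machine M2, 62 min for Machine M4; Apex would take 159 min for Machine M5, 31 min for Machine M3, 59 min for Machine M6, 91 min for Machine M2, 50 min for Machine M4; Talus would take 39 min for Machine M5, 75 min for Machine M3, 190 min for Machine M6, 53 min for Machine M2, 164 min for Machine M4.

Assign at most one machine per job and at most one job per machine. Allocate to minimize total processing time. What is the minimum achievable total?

This is the linear assignment problem.
Optimal: Cove→Machine M6 (20 min), Ridgeline→Machine M2 (63 min), Ember→Machine M3 (35 min), Apex→Machine M4 (50 min), Talus→Machine M5 (39 min) — total 20+63+35+50+39 = 207 min.
Column-greedy (each machine in turn goes to its cheapest remaining job) gives 325 min, worse by 118.
Next-best assignment: Cove→Machine M6, Ridgeline→Machine M2, Ember→Machine M4, Apex→Machine M3, Talus→Machine M5 = 215 min.

Min total: 207 min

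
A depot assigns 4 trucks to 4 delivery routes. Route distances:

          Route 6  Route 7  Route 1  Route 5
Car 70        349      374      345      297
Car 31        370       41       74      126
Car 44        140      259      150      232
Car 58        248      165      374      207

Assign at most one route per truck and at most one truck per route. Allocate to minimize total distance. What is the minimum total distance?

Treat this as an assignment problem: match each truck to one route.
Optimal: Car 70→Route 5 (297 km), Car 31→Route 1 (74 km), Car 44→Route 6 (140 km), Car 58→Route 7 (165 km) — total 297+74+140+165 = 676 km.
Column-greedy (each route in turn goes to its cheapest remaining truck) gives 733 km, worse by 57.

Minimum total: 676 km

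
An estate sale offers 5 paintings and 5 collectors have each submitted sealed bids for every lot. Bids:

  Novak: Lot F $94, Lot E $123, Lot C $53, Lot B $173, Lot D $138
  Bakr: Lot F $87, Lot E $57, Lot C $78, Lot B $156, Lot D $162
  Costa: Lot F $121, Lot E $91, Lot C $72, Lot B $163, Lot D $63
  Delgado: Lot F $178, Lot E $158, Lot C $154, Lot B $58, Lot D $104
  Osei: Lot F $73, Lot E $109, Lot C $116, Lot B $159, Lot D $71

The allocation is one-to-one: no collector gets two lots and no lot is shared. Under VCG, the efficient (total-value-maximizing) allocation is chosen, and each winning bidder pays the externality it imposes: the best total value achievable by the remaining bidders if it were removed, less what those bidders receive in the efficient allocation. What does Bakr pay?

Efficient allocation: Novak→Lot E ($123), Bakr→Lot D ($162), Costa→Lot B ($163), Delgado→Lot F ($178), Osei→Lot C ($116); total welfare W = $742.
Bakr receives Lot D at value $162, so the others get W − 162 = $580.
Without Bakr: best allocation of the remaining 4 bidders over all 5 lots is Novak→Lot D ($138), Costa→Lot B ($163), Delgado→Lot F ($178), Osei→Lot C ($116), total $595.
VCG payment = (others' best without Bakr) − (others' welfare with Bakr) = 595 − 580 = $15.

Bakr pays $15.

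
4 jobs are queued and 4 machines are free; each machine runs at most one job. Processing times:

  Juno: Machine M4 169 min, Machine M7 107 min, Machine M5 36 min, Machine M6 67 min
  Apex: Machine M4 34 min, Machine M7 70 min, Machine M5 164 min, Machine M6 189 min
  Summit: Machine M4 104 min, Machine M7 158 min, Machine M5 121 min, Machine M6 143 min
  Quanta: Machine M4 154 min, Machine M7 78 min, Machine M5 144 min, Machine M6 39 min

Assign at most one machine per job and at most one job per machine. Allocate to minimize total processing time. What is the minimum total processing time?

Treat this as an assignment problem: match each job to one machine.
Optimal: Juno→Machine M5 (36 min), Apex→Machine M7 (70 min), Summit→Machine M4 (104 min), Quanta→Machine M6 (39 min) — total 36+70+104+39 = 249 min.
Row-greedy (each job in turn takes its cheapest remaining machine) gives 291 min, worse by 42.
Next-best assignment: Juno→Machine M5, Apex→Machine M4, Summit→Machine M7, Quanta→Machine M6 = 267 min.

Minimum total: 249 min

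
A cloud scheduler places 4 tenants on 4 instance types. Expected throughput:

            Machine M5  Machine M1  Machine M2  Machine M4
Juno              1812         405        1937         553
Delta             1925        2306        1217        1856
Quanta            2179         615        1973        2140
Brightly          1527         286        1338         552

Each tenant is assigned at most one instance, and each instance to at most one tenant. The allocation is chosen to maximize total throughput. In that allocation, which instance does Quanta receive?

Quanta receives Machine M4.

Treat this as an assignment problem: match each tenant to one instance.
Optimal: Juno→Machine M2 (1937 ops/s), Delta→Machine M1 (2306 ops/s), Quanta→Machine M4 (2140 ops/s), Brightly→Machine M5 (1527 ops/s) — total 1937+2306+2140+1527 = 7910 ops/s.
Row-greedy (each tenant in turn takes its best remaining instance) gives 6974 ops/s, worse by 936.
Next-best assignment: Juno→Machine M5, Delta→Machine M1, Quanta→Machine M4, Brightly→Machine M2 = 7596 ops/s.
No other one-to-one assignment exceeds 7910 ops/s.
Quanta's own top instance is Machine M5 (2179 ops/s), but forcing Quanta→Machine M5 and reassigning the rest optimally gives only 6974 ops/s — worse by 936.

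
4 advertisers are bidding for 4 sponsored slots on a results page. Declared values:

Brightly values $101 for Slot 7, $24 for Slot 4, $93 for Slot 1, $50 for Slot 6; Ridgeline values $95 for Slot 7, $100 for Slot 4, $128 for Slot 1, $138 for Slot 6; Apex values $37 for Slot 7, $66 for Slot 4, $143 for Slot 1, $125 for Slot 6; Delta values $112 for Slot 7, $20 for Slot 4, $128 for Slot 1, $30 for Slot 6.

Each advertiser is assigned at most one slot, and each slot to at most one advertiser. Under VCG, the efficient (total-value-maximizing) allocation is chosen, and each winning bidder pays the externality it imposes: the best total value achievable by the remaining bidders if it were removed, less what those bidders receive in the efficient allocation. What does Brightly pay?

Brightly pays $40.

Efficient allocation: Brightly→Slot 7 ($101), Ridgeline→Slot 4 ($100), Apex→Slot 6 ($125), Delta→Slot 1 ($128); total welfare W = $454.
Brightly receives Slot 7 at value $101, so the others get W − 101 = $353.
Without Brightly: best allocation of the remaining 3 bidders over all 4 slots is Ridgeline→Slot 6 ($138), Apex→Slot 1 ($143), Delta→Slot 7 ($112), total $393.
VCG payment = (others' best without Brightly) − (others' welfare with Brightly) = 393 − 353 = $40.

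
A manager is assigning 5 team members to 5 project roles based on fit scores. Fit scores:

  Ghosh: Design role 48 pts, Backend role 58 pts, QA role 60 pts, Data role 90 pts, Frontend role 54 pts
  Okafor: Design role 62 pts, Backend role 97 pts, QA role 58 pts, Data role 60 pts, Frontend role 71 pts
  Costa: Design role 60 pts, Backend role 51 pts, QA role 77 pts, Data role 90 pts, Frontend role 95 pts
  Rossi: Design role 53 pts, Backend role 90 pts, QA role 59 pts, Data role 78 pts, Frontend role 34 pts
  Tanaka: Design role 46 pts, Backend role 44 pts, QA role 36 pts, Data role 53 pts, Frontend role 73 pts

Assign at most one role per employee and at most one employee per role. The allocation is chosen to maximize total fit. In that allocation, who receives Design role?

Okafor receives Design role.

This is the linear assignment problem.
Optimal: Ghosh→Data role (90 pts), Okafor→Design role (62 pts), Costa→QA role (77 pts), Rossi→Backend role (90 pts), Tanaka→Frontend role (73 pts) — total 90+62+77+90+73 = 392 pts.
Max-entry greedy (repeatedly take the single best remaining cell) gives 387 pts, worse by 5.
Checked against all permutations: 392 pts is optimal.
Okafor's own top role is Backend role (97 pts), but forcing Okafor→Backend role and reassigning the rest optimally gives only 390 pts — worse by 2.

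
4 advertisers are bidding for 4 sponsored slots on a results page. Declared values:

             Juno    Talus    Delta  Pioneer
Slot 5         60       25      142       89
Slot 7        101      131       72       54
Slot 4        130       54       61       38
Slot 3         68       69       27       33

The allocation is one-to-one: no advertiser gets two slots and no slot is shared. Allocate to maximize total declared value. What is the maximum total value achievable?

Optimal: Juno→Slot 4 ($130), Talus→Slot 7 ($131), Delta→Slot 5 ($142), Pioneer→Slot 3 ($33) — total 130+131+142+33 = $436.
No other one-to-one assignment exceeds $436.

Max total: $436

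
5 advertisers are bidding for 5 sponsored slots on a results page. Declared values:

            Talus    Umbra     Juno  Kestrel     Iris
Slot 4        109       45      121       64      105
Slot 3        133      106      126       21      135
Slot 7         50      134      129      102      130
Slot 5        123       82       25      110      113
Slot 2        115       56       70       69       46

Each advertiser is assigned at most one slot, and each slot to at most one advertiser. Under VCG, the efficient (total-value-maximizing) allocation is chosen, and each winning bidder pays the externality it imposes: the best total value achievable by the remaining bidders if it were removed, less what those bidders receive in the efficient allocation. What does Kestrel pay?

Efficient allocation: Talus→Slot 2 ($115), Umbra→Slot 7 ($134), Juno→Slot 4 ($121), Kestrel→Slot 5 ($110), Iris→Slot 3 ($135); total welfare W = $615.
Kestrel receives Slot 5 at value $110, so the others get W − 110 = $505.
Without Kestrel: best allocation of the remaining 4 bidders over all 5 slots is Talus→Slot 5 ($123), Umbra→Slot 7 ($134), Juno→Slot 4 ($121), Iris→Slot 3 ($135), total $513.
VCG payment = (others' best without Kestrel) − (others' welfare with Kestrel) = 513 − 505 = $8.

Kestrel pays $8.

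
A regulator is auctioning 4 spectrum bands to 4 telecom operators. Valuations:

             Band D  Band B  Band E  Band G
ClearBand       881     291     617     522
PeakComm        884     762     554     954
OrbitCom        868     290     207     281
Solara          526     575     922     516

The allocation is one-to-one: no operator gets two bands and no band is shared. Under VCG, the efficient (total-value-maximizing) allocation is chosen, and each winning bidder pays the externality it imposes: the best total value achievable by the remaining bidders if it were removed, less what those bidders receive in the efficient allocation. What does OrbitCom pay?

Efficient allocation: ClearBand→Band G ($522M), PeakComm→Band B ($762M), OrbitCom→Band D ($868M), Solara→Band E ($922M); total welfare W = $3074M.
OrbitCom receives Band D at value $868M, so the others get W − 868 = $2206M.
Without OrbitCom: best allocation of the remaining 3 bidders over all 4 bands is ClearBand→Band D ($881M), PeakComm→Band G ($954M), Solara→Band E ($922M), total $2757M.
VCG payment = (others' best without OrbitCom) − (others' welfare with OrbitCom) = 2757 − 2206 = $551M.

OrbitCom pays $551M.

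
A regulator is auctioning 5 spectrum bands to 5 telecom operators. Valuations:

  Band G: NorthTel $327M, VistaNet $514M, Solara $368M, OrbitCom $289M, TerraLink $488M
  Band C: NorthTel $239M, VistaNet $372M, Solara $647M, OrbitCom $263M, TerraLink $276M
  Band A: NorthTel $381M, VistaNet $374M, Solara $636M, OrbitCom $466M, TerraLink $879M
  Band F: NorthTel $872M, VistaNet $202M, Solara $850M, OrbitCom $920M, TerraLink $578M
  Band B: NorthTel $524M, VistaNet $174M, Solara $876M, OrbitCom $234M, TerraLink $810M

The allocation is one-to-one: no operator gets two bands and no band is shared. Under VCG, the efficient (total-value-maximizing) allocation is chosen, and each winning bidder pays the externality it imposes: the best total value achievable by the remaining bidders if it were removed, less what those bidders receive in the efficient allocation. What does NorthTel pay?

NorthTel pays $229M.

Efficient allocation: NorthTel→Band B ($524M), VistaNet→Band G ($514M), Solara→Band C ($647M), OrbitCom→Band F ($920M), TerraLink→Band A ($879M); total welfare W = $3484M.
NorthTel receives Band B at value $524M, so the others get W − 524 = $2960M.
Without NorthTel: best allocation of the remaining 4 bidders over all 5 bands is VistaNet→Band G ($514M), Solara→Band B ($876M), OrbitCom→Band F ($920M), TerraLink→Band A ($879M), total $3189M.
VCG payment = (others' best without NorthTel) − (others' welfare with NorthTel) = 3189 − 2960 = $229M.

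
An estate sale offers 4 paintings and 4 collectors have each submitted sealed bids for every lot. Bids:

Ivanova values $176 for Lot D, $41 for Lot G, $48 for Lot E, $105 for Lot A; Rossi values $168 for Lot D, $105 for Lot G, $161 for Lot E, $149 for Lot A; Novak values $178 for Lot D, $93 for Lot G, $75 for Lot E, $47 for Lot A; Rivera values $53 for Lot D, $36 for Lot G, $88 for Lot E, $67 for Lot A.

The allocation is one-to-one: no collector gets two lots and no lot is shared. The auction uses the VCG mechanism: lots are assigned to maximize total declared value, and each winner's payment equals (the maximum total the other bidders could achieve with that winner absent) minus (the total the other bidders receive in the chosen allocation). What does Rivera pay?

Efficient allocation: Ivanova→Lot D ($176), Rossi→Lot A ($149), Novak→Lot G ($93), Rivera→Lot E ($88); total welfare W = $506.
Rivera receives Lot E at value $88, so the others get W − 88 = $418.
Without Rivera: best allocation of the remaining 3 bidders over all 4 lots is Ivanova→Lot A ($105), Rossi→Lot E ($161), Novak→Lot D ($178), total $444.
VCG payment = (others' best without Rivera) − (others' welfare with Rivera) = 444 − 418 = $26.

Rivera pays $26.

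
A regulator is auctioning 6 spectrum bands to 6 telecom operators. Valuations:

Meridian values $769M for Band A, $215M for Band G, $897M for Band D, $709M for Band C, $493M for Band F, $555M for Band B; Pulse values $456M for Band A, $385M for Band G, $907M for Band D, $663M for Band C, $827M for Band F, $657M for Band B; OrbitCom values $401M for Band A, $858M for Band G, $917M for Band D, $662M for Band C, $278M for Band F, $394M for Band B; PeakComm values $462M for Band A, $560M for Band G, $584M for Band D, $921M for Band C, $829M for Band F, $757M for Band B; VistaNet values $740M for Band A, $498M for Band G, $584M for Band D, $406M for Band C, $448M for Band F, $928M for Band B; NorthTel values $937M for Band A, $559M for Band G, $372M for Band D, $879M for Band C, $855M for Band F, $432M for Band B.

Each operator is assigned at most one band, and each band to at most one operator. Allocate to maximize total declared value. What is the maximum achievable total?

Max total: $5368M

Treat this as an assignment problem: match each operator to one band.
Optimal: Meridian→Band D ($897M), Pulse→Band F ($827M), OrbitCom→Band G ($858M), PeakComm→Band C ($921M), VistaNet→Band B ($928M), NorthTel→Band A ($937M) — total 897+827+858+921+928+937 = $5368M.
Max-entry greedy (repeatedly take the single best remaining cell) gives $4745M, worse by 623.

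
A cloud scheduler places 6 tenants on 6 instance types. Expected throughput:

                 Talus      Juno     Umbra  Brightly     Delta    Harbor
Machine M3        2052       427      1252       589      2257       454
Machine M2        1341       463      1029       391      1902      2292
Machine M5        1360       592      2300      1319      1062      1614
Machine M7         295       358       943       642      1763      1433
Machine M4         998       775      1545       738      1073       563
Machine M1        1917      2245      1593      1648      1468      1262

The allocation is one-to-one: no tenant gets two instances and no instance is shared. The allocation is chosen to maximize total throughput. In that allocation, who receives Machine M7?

This is a one-to-one assignment (maximum-weight bipartite matching).
Optimal: Talus→Machine M3 (2052 ops/s), Juno→Machine M1 (2245 ops/s), Umbra→Machine M5 (2300 ops/s), Brightly→Machine M4 (738 ops/s), Delta→Machine M7 (1763 ops/s), Harbor→Machine M2 (2292 ops/s) — total 2052+2245+2300+738+1763+2292 = 11390 ops/s.
Column-greedy (each instance in turn goes to its best remaining tenant) gives 10734 ops/s, worse by 656.
Next-best assignment: Talus→Machine M3, Juno→Machine M1, Umbra→Machine M4, Brightly→Machine M5, Delta→Machine M7, Harbor→Machine M2 = 11216 ops/s.
Swapping Talus↔Delta (Talus→Machine M7 295 ops/s, Delta→Machine M3 2257 ops/s) loses 1263.
Delta's own top instance is Machine M3 (2257 ops/s), but forcing Delta→Machine M3 and reassigning the rest optimally gives only 10734 ops/s — worse by 656.

Delta receives Machine M7.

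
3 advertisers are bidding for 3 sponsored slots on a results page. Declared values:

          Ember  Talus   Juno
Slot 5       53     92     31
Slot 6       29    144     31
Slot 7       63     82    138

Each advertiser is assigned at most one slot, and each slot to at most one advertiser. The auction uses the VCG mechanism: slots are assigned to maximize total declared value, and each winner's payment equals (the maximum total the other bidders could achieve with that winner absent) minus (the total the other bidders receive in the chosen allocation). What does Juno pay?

Efficient allocation: Ember→Slot 5 ($53), Talus→Slot 6 ($144), Juno→Slot 7 ($138); total welfare W = $335.
Juno receives Slot 7 at value $138, so the others get W − 138 = $197.
Without Juno: best allocation of the remaining 2 bidders over all 3 slots is Ember→Slot 7 ($63), Talus→Slot 6 ($144), total $207.
VCG payment = (others' best without Juno) − (others' welfare with Juno) = 207 − 197 = $10.

Juno pays $10.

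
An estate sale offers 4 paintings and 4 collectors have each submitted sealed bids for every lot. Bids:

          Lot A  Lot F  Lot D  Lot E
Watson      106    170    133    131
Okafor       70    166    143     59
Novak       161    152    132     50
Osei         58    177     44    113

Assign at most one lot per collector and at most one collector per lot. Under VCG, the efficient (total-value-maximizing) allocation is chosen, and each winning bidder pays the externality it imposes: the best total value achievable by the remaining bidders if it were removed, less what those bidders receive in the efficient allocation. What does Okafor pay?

Efficient allocation: Watson→Lot E ($131), Okafor→Lot D ($143), Novak→Lot A ($161), Osei→Lot F ($177); total welfare W = $612.
Okafor receives Lot D at value $143, so the others get W − 143 = $469.
Without Okafor: best allocation of the remaining 3 bidders over all 4 lots is Watson→Lot D ($133), Novak→Lot A ($161), Osei→Lot F ($177), total $471.
VCG payment = (others' best without Okafor) − (others' welfare with Okafor) = 471 − 469 = $2.

Okafor pays $2.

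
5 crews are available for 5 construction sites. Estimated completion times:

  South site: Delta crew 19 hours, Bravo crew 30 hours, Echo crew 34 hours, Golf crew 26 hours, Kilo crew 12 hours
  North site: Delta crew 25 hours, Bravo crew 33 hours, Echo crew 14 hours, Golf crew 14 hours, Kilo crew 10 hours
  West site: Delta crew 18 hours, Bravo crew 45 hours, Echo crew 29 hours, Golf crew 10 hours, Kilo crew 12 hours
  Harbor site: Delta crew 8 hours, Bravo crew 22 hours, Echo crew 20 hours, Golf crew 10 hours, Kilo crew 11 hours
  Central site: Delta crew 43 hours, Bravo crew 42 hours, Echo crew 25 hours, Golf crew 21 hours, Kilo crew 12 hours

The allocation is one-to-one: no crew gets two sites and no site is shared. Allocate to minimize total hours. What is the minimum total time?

Min total: 74 hours

Optimal: Delta crew→Harbor site (8 hours), Bravo crew→South site (30 hours), Echo crew→North site (14 hours), Golf crew→West site (10 hours), Kilo crew→Central site (12 hours) — total 8+30+14+10+12 = 74 hours.
Min-entry greedy (repeatedly take the single cheapest remaining cell) gives 83 hours, worse by 9.
Next-best assignment: Delta crew→South site, Bravo crew→Harbor site, Echo crew→North site, Golf crew→West site, Kilo crew→Central site = 77 hours.
Checked against all permutations: 74 hours is optimal.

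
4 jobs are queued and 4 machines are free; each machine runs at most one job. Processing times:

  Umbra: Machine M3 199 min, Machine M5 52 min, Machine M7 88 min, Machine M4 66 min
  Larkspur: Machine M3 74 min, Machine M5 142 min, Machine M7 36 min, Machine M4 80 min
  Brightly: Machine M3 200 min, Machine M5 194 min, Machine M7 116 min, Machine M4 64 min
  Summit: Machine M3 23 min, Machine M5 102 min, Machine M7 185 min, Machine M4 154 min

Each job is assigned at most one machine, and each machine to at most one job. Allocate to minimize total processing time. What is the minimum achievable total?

Treat this as an assignment problem: match each job to one machine.
Optimal: Umbra→Machine M5 (52 min), Larkspur→Machine M7 (36 min), Brightly→Machine M4 (64 min), Summit→Machine M3 (23 min) — total 52+36+64+23 = 175 min.
Swapping Summit↔Brightly (Summit→Machine M4 154 min, Brightly→Machine M3 200 min) adds 267.
No other one-to-one assignment undercuts 175 min.

Min total: 175 min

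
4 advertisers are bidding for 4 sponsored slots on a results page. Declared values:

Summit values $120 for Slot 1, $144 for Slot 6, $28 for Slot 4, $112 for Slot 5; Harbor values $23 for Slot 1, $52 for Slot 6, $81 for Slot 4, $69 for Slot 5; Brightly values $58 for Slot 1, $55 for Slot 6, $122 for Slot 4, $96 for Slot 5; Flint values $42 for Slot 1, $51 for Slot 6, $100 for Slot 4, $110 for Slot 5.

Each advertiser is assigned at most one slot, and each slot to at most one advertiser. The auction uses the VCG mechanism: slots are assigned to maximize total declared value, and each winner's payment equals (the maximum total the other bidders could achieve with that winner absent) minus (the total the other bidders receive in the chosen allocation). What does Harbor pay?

Harbor pays $24.

Efficient allocation: Summit→Slot 1 ($120), Harbor→Slot 6 ($52), Brightly→Slot 4 ($122), Flint→Slot 5 ($110); total welfare W = $404.
Harbor receives Slot 6 at value $52, so the others get W − 52 = $352.
Without Harbor: best allocation of the remaining 3 bidders over all 4 slots is Summit→Slot 6 ($144), Brightly→Slot 4 ($122), Flint→Slot 5 ($110), total $376.
VCG payment = (others' best without Harbor) − (others' welfare with Harbor) = 376 − 352 = $24.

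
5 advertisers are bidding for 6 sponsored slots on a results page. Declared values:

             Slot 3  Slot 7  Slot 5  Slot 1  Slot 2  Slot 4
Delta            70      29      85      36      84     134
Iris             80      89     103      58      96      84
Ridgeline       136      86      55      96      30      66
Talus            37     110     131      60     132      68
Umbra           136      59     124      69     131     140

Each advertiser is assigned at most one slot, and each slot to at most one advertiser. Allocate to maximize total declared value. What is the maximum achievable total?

Max total: $621

Optimal: Delta→Slot 4 ($134), Iris→Slot 7 ($89), Ridgeline→Slot 3 ($136), Talus→Slot 5 ($131), Umbra→Slot 2 ($131) — total 134+89+136+131+131 = $621.
Row-greedy (each advertiser in turn takes its best remaining slot) gives $574, worse by 47.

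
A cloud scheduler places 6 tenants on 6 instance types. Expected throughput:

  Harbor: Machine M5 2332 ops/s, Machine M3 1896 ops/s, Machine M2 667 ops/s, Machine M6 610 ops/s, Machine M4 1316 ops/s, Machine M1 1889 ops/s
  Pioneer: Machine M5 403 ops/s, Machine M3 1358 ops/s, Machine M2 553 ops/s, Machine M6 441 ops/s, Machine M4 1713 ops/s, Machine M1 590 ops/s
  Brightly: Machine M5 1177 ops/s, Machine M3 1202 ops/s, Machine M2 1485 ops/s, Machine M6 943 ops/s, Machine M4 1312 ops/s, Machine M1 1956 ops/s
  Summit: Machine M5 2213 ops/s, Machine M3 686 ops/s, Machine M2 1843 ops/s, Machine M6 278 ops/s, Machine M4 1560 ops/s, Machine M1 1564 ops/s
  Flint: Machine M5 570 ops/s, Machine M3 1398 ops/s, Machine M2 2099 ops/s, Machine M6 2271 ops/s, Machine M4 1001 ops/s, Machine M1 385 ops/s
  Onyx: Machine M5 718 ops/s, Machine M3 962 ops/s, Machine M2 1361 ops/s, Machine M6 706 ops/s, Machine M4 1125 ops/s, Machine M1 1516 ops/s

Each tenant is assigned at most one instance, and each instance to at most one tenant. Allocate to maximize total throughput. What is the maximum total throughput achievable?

Optimal: Harbor→Machine M3 (1896 ops/s), Pioneer→Machine M4 (1713 ops/s), Brightly→Machine M1 (1956 ops/s), Summit→Machine M5 (2213 ops/s), Flint→Machine M6 (2271 ops/s), Onyx→Machine M2 (1361 ops/s) — total 1896+1713+1956+2213+2271+1361 = 11410 ops/s.
Column-greedy (each instance in turn goes to its best remaining tenant) gives 9745 ops/s, worse by 1665.
Swapping Brightly↔Onyx (Brightly→Machine M2 1485 ops/s, Onyx→Machine M1 1516 ops/s) loses 316.
Every other assignment is strictly worse.

Max total: 11410 ops/s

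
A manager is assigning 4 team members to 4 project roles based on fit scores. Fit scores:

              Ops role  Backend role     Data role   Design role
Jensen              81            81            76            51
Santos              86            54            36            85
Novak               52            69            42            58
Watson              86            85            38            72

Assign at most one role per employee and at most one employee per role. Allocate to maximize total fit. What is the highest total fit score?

Maximum total: 316 pts

Optimal: Jensen→Data role (76 pts), Santos→Design role (85 pts), Novak→Backend role (69 pts), Watson→Ops role (86 pts) — total 76+85+69+86 = 316 pts.
Row-greedy (each employee in turn takes its best remaining role) gives 273 pts, worse by 43.
Swapping Watson↔Jensen (Watson→Data role 38 pts, Jensen→Ops role 81 pts) loses 43.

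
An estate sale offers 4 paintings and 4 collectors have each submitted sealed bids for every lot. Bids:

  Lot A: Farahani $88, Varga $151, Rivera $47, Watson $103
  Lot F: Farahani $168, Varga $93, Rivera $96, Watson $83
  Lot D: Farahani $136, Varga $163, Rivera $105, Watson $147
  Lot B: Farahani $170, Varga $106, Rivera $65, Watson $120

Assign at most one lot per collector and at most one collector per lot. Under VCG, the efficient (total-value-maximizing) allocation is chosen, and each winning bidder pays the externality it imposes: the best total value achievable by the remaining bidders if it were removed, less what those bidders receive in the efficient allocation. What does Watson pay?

Watson pays $12.

Efficient allocation: Farahani→Lot B ($170), Varga→Lot A ($151), Rivera→Lot F ($96), Watson→Lot D ($147); total welfare W = $564.
Watson receives Lot D at value $147, so the others get W − 147 = $417.
Without Watson: best allocation of the remaining 3 bidders over all 4 lots is Farahani→Lot B ($170), Varga→Lot D ($163), Rivera→Lot F ($96), total $429.
VCG payment = (others' best without Watson) − (others' welfare with Watson) = 429 − 417 = $12.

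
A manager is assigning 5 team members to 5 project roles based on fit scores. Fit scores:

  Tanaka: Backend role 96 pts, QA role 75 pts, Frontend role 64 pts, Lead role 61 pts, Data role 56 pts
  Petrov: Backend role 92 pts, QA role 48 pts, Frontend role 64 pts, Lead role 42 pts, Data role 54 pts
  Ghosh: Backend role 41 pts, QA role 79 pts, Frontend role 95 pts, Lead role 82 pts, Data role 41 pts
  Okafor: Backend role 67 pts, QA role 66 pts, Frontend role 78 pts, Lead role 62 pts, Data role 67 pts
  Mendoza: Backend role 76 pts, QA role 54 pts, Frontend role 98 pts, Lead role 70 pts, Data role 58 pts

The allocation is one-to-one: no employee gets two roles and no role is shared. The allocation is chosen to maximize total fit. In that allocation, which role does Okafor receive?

Okafor receives Data role.

Optimal: Tanaka→QA role (75 pts), Petrov→Backend role (92 pts), Ghosh→Lead role (82 pts), Okafor→Data role (67 pts), Mendoza→Frontend role (98 pts) — total 75+92+82+67+98 = 414 pts.
Row-greedy (each employee in turn takes its best remaining role) gives 363 pts, worse by 51.
Next-best assignment: Tanaka→QA role, Petrov→Backend role, Ghosh→Frontend role, Okafor→Data role, Mendoza→Lead role = 399 pts.
Checked against all permutations: 414 pts is optimal.
Okafor's own top role is Frontend role (78 pts), but forcing Okafor→Frontend role and reassigning the rest optimally gives only 385 pts — worse by 29.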